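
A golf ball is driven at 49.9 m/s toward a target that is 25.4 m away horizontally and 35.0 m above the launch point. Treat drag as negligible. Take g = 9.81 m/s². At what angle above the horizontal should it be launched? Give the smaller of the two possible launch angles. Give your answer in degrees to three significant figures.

Trajectory: y = x tanθ − g x² (1 + tan²θ)/(2v₀²). With x = 25.4, y = 35.0, v₀ = 49.9, g = 9.81:
1.271 tan²θ − 25.4 tanθ + (36.27) = 0.
tanθ = [25.4 ± √(25.4² − 4 × 1.271 × (36.27))] / (2 × 1.271) = (25.4 ± 21.47) / 2.542, giving tanθ = 1.548 or 18.44.
θ = 57.14° or 86.90°; the smaller is 57.14°.

57.1°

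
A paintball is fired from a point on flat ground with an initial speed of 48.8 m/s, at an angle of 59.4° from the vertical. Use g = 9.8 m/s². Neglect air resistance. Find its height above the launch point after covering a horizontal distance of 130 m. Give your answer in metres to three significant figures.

Resolve: vₓ = 48.80 sin 59.4° = 42.00 m/s and v_y0 = 48.80 cos 59.4° = 24.84 m/s.
At x = 130 m, t = x/vₓ = 130/42.00 = 3.095 s.
Height: y = v_y0 t − ½ g t² = 24.84 × 3.095 − 4.900 × 3.095² = 76.88 − 46.94 = 29.95 m.

29.9 m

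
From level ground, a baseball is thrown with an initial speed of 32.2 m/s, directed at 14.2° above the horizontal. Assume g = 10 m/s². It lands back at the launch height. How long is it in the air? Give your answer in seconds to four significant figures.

Components: vₓ = 32.20 cos 14.2° = 31.22 m/s, v_y0 = 32.20 sin 14.2° = 7.899 m/s.
It returns to y = 0 when t = 2 v_y0 / g = 2(7.899)/10.0 = 1.580 s.

1.580 s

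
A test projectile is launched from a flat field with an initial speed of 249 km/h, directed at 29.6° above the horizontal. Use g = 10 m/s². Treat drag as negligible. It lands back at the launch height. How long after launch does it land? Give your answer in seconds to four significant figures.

6.833 s

Convert: 249 km/h = 249/3.6 = 69.17 m/s.
Resolve: vₓ = 69.17 cos 29.6° = 60.14 m/s and v_y0 = 69.17 sin 29.6° = 34.16 m/s.
It returns to y = 0 when t = 2 v_y0 / g = 2(34.16)/10.0 = 6.833 s.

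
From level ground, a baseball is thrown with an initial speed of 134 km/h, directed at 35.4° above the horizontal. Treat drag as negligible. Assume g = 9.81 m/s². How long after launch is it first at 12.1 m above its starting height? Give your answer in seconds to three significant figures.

Convert: 134 km/h = 134/3.6 = 37.22 m/s.
vₓ = 37.22 cos 35.4° = 30.34 m/s; v_y0 = 37.22 sin 35.4° = 21.56 m/s.
Require v_y0 t − ½ g t² = 12.1, i.e. 4.905 t² − 21.56 t + 12.1 = 0.
t = [21.56 ± √(21.56² − 2·9.81·12.1)] / 9.81 = (21.56 ± 15.08) / 9.81, so t = 0.6604 s or t = 3.736 s.
The first (ascending) time is 0.6604 s.

0.660 s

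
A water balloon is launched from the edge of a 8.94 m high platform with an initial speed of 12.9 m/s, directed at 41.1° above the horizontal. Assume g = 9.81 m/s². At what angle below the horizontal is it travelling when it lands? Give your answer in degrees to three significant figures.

Resolve: vₓ = 12.90 cos 41.1° = 9.721 m/s and v_y0 = 12.90 sin 41.1° = 8.480 m/s.
The projectile lands when y = 8.94 + (8.480) t − ½·9.81·t² = 0. Positive root: t = (8.480 + √(8.480² + 2·9.81·8.94)) / 9.81 = (8.480 + 15.73) / 9.81 = 2.468 s.
At impact: v_y = v_y0 − g t = −15.73 m/s; vₓ = 9.721 m/s.
Angle below horizontal: arctan(|v_y|/vₓ) = arctan(15.73/9.721) = 58.28°.

58.3°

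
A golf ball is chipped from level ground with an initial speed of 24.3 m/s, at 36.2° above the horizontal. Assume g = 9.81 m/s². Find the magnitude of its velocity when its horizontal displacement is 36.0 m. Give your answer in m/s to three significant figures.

19.9 m/s

vₓ = 24.30 cos 36.2° = 19.61 m/s; v_y0 = 24.30 sin 36.2° = 14.35 m/s.
x = vₓ t ⇒ t = 36.0/19.61 = 1.836 s.
Vertical velocity there: v_y = v_y0 − g t = 14.35 − 9.81 × 1.836 = −3.658 m/s.
Speed: √(vₓ² + v_y²) = √(19.61² + 3.658²) = 19.95 m/s.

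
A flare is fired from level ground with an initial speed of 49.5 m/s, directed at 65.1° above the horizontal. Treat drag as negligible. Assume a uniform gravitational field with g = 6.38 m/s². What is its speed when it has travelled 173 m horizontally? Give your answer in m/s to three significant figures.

Resolve: vₓ = 49.50 cos 65.1° = 20.84 m/s and v_y0 = 49.50 sin 65.1° = 44.90 m/s.
Time to reach x = 173 m: t = x/vₓ = 173/20.84 = 8.301 s.
Vertical velocity there: v_y = v_y0 − g t = 44.90 − 6.38 × 8.301 = −8.061 m/s.
Speed: √(vₓ² + v_y²) = √(20.84² + 8.061²) = 22.35 m/s.

22.3 m/s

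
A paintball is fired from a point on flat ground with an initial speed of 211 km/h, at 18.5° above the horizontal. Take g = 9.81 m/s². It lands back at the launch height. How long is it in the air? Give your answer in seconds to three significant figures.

3.79 s

Convert: 211 km/h = 211/3.6 = 58.61 m/s.
Horizontal component vₓ = 58.61 cos 18.5° = 55.58 m/s; vertical v_y0 = 58.61 sin 18.5° = 18.60 m/s.
Landing at launch height ⇒ T = 2 v_y0 / g = 2 × 18.60 / 9.81 = 3.792 s.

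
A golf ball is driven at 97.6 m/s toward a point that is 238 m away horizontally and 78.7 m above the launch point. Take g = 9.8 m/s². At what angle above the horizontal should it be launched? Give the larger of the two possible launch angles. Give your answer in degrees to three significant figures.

82.6°

Trajectory: y = x tanθ − g x² (1 + tan²θ)/(2v₀²). With x = 238, y = 78.7, v₀ = 97.6, g = 9.80:
29.14 tan²θ − 238 tanθ + (107.8) = 0.
tanθ = [238 ± √(238² − 4 × 29.14 × (107.8))] / (2 × 29.14) = (238 ± 209.9) / 58.27, giving tanθ = 0.4815 or 7.687.
θ = 25.71° or 82.59°; the larger is 82.59°.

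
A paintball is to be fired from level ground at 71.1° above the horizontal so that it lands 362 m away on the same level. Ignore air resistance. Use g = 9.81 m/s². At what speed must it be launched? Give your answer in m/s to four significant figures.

76.12 m/s

From R = (v₀² / g) sin 2θ: v₀ = √(gR / sin 2θ).
v₀ = √(9.81 × 362 / sin 142.2°) = √(3551 / 0.6129) = √5794.1 = 76.12 m/s.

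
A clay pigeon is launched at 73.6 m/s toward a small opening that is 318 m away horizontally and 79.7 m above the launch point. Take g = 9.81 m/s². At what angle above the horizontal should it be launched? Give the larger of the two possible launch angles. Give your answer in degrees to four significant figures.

70.39°

Trajectory: y = x tanθ − g x² (1 + tan²θ)/(2v₀²). With x = 318, y = 79.7, v₀ = 73.6, g = 9.81:
91.57 tan²θ − 318 tanθ + (171.3) = 0.
tanθ = [318 ± √(318² − 4 × 91.57 × (171.3))] / (2 × 91.57) = (318 ± 195.9) / 183.1, giving tanθ = 0.6665 or 2.806.
θ = 33.68° or 70.39°; the larger is 70.39°.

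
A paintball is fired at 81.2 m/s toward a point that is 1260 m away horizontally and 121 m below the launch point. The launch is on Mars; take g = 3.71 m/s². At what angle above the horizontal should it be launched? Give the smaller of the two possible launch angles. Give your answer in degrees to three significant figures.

Trajectory: y = x tanθ − g x² (1 + tan²θ)/(2v₀²). With x = 1260, y = −121, v₀ = 81.2, g = 3.71:
446.7 tan²θ − 1260 tanθ + (325.7) = 0.
tanθ = [1260 ± √(1260² − 4 × 446.7 × (325.7))] / (2 × 446.7) = (1260 ± 1003) / 893.3, giving tanθ = 0.2878 or 2.533.
θ = 16.06° or 68.46°; the smaller is 16.06°.

16.1°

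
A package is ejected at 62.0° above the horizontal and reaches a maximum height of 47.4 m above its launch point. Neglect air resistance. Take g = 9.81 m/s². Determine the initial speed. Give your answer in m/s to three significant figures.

At the peak v_y = 0, so v_y0 = √(2gH) = √(2 × 9.81 × 47.4) = 30.50 m/s.
v_y0 = v₀ sin θ ⇒ v₀ = 30.50 / sin 62.0° = 34.54 m/s.

34.5 m/s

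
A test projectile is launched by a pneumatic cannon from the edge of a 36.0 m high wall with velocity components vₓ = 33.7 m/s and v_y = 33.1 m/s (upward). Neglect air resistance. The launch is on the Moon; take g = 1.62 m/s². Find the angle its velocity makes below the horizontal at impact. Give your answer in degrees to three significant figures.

With up positive and y = 0 at the ground: y(t) = 36.0 + (33.10) t − 0.8100 t². Setting y = 0 and taking the positive root: t = [33.10 + √(33.10² + 2·1.62·36.0)] / 1.62 = (33.10 + 34.82) / 1.62 = 41.92 s.
At impact: v_y = v_y0 − g t = −34.82 m/s; vₓ = 33.70 m/s.
Angle below horizontal: arctan(|v_y|/vₓ) = arctan(34.82/33.70) = 45.93°.

45.9°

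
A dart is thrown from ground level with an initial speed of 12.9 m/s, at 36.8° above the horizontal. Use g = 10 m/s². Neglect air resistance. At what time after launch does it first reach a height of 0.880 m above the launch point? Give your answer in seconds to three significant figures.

0.124 s

vₓ = 12.90 cos 36.8° = 10.33 m/s; v_y0 = 12.90 sin 36.8° = 7.727 m/s.
Height y(t) = 7.727 t − 5.000 t² = 0.880 gives 5.000 t² − 7.727 t + 0.880 = 0.
t = [7.727 ± √(7.727² − 2·10.0·0.880)] / 10.0 = (7.727 ± 6.489) / 10.0, so t = 0.1238 s or t = 1.422 s.
The first (ascending) time is 0.1238 s.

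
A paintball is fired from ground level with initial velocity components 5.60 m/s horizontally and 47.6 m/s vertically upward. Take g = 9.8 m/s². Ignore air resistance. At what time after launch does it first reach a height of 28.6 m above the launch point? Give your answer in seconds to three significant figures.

Height y(t) = 47.60 t − 4.900 t² = 28.6 gives 4.900 t² − 47.60 t + 28.6 = 0.
t = [47.60 ± √(47.60² − 2·9.80·28.6)] / 9.80 = (47.60 ± 41.29) / 9.80, so t = 0.6435 s or t = 9.071 s.
The first (ascending) time is 0.6435 s.

0.643 s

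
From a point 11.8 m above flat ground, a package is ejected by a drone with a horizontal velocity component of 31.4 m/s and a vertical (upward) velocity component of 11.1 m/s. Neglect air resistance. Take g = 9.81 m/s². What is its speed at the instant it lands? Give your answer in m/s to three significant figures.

36.6 m/s

The projectile lands when y = 11.8 + (11.10) t − ½·9.81·t² = 0. Positive root: t = (11.10 + √(11.10² + 2·9.81·11.8)) / 9.81 = (11.10 + 18.83) / 9.81 = 3.051 s.
Vertical velocity at impact: v_y = v_y0 − g t = 11.10 − 9.81 × 3.051 = −18.83 m/s.
Speed: |v| = √(vₓ² + v_y²) = √(31.40² + 18.83²) = 36.62 m/s.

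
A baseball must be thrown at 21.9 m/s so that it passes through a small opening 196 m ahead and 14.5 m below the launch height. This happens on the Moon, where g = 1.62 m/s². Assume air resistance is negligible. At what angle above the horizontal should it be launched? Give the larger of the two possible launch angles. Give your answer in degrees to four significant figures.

69.93°

Trajectory: y = x tanθ − g x² (1 + tan²θ)/(2v₀²). With x = 196, y = −14.5, v₀ = 21.9, g = 1.62:
64.88 tan²θ − 196 tanθ + (50.38) = 0.
tanθ = [196 ± √(196² − 4 × 64.88 × (50.38))] / (2 × 64.88) = (196 ± 159.2) / 129.8, giving tanθ = 0.2837 or 2.737.
θ = 15.84° or 69.93°; the larger is 69.93°.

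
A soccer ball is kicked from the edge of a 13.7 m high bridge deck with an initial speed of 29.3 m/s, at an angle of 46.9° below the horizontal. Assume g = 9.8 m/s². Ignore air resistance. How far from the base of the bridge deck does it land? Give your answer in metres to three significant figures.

Horizontal component vₓ = 29.30 cos 46.9° = 20.02 m/s; vertical v_y0 = −21.39 m/s (downward).
With up positive and y = 0 at the ground: y(t) = 13.7 + (−21.39) t − 4.900 t². Setting y = 0 and taking the positive root: t = [−21.39 + √(21.39² + 2·9.80·13.7)] / 9.80 = (−21.39 + 26.95) / 9.80 = 0.5668 s.
Horizontal distance: R = vₓ t = 20.02 × 0.5668 = 11.35 m.

11.3 m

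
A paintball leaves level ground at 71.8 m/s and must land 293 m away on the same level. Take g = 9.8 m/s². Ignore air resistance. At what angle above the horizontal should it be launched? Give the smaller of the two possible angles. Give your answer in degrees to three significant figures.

R = v₀² sin 2θ / g gives sin 2θ = gR/v₀² = 9.80·293/71.8² = 0.5570.
2θ = 33.85° or 180° − 33.85° = 146.2°, so θ = 16.92° or 73.08°.
The smaller angle is 16.92°.

16.9°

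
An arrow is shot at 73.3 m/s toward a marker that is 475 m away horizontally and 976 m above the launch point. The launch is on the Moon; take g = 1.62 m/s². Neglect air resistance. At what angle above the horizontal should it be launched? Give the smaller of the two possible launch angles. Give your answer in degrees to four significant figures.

Trajectory: y = x tanθ − g x² (1 + tan²θ)/(2v₀²). With x = 475, y = 976, v₀ = 73.3, g = 1.62:
34.01 tan²θ − 475 tanθ + (1010) = 0.
tanθ = [475 ± √(475² − 4 × 34.01 × (1010))] / (2 × 34.01) = (475 ± 297.0) / 68.03, giving tanθ = 2.617 or 11.35.
θ = 69.08° or 84.96°; the smaller is 69.08°.

69.08°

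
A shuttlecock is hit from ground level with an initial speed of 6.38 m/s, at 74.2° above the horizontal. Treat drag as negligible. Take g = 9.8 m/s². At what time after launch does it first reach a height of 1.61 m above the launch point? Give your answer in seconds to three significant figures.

Horizontal component vₓ = 6.380 cos 74.2° = 1.737 m/s; vertical v_y0 = 6.380 sin 74.2° = 6.139 m/s.
Height y(t) = 6.139 t − 4.900 t² = 1.61 gives 4.900 t² − 6.139 t + 1.61 = 0.
t = [6.139 ± √(6.139² − 2·9.80·1.61)] / 9.80 = (6.139 ± 2.476) / 9.80, so t = 0.3738 s or t = 0.8791 s.
The first (ascending) time is 0.3738 s.

0.374 s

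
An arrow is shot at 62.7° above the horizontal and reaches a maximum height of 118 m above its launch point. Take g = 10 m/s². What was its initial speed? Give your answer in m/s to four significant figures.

54.67 m/s

At the peak v_y = 0, so v_y0 = √(2gH) = √(2 × 10.0 × 118) = 48.58 m/s.
v_y0 = v₀ sin θ ⇒ v₀ = 48.58 / sin 62.7° = 54.67 m/s.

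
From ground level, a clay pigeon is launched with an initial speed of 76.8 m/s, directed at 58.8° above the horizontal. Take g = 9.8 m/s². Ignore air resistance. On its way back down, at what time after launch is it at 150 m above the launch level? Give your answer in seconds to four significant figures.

Components: vₓ = 76.80 cos 58.8° = 39.78 m/s, v_y0 = 76.80 sin 58.8° = 65.69 m/s.
Height y(t) = 65.69 t − 4.900 t² = 150 gives 4.900 t² − 65.69 t + 150 = 0.
t = [65.69 ± √(65.69² − 2·9.80·150)] / 9.80 = (65.69 ± 37.09) / 9.80, so t = 2.919 s or t = 10.49 s.
The descending-branch root is 10.49 s.

10.49 s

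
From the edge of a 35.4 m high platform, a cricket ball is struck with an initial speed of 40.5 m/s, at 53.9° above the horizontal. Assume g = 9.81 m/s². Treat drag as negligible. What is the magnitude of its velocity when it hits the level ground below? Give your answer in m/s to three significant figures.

48.3 m/s

Components: vₓ = 40.50 cos 53.9° = 23.86 m/s, v_y0 = 40.50 sin 53.9° = 32.72 m/s.
With up positive and y = 0 at the ground: y(t) = 35.4 + (32.72) t − 4.905 t². Setting y = 0 and taking the positive root: t = [32.72 + √(32.72² + 2·9.81·35.4)] / 9.81 = (32.72 + 42.02) / 9.81 = 7.619 s.
Vertical velocity at impact: v_y = v_y0 − g t = 32.72 − 9.81 × 7.619 = −42.02 m/s.
Speed: |v| = √(vₓ² + v_y²) = √(23.86² + 42.02²) = 48.32 m/s.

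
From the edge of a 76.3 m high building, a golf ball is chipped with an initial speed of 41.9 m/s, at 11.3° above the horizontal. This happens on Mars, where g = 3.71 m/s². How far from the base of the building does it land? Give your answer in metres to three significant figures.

Horizontal component vₓ = 41.90 cos 11.3° = 41.09 m/s; vertical v_y0 = 41.90 sin 11.3° = 8.210 m/s.
Vertical motion (up positive, ground at y = 0): 1.855 t² − (8.210) t − 76.3 = 0, so t = (8.210 + √(8.210² + 2·3.71·76.3)) / 3.71 = (8.210 + 25.17) / 3.71 = 8.997 s.
Horizontal distance: R = vₓ t = 41.09 × 8.997 = 369.7 m.

370 m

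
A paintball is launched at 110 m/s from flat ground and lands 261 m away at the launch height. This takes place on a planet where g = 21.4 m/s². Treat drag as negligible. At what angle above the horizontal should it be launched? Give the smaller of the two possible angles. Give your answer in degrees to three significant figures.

R = v₀² sin 2θ / g gives sin 2θ = gR/v₀² = 21.4·261/110² = 0.4616.
2θ = 27.49° or 180° − 27.49° = 152.5°, so θ = 13.75° or 76.25°.
The smaller angle is 13.75°.

13.7°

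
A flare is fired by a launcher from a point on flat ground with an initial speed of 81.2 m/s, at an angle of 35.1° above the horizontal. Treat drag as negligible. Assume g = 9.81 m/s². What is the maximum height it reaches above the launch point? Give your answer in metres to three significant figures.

111 m

vₓ = 81.20 cos 35.1° = 66.43 m/s; v_y0 = 81.20 sin 35.1° = 46.69 m/s.
Peak height H = v_y0² / (2g) = 2180.0 / 19.62 = 111.1 m.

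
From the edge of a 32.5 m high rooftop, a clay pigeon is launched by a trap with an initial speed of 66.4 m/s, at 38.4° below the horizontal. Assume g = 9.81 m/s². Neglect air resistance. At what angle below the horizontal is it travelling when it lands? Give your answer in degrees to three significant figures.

42.9°

vₓ = 66.40 cos 38.4° = 52.04 m/s; v_y0 = −41.24 m/s (downward).
Vertical motion (up positive, ground at y = 0): 4.905 t² − (−41.24) t − 32.5 = 0, so t = (−41.24 + √(41.24² + 2·9.81·32.5)) / 9.81 = (−41.24 + 48.36) / 9.81 = 0.7254 s.
At impact: v_y = v_y0 − g t = −48.36 m/s; vₓ = 52.04 m/s.
Angle below horizontal: arctan(|v_y|/vₓ) = arctan(48.36/52.04) = 42.90°.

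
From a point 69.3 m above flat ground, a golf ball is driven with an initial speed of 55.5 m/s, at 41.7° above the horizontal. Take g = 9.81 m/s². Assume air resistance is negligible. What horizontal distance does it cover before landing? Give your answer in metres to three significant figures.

vₓ = 55.50 cos 41.7° = 41.44 m/s; v_y0 = 55.50 sin 41.7° = 36.92 m/s.
Vertical motion (up positive, ground at y = 0): 4.905 t² − (36.92) t − 69.3 = 0, so t = (36.92 + √(36.92² + 2·9.81·69.3)) / 9.81 = (36.92 + 52.18) / 9.81 = 9.083 s.
Horizontal distance: R = vₓ t = 41.44 × 9.083 = 376.4 m.

376 m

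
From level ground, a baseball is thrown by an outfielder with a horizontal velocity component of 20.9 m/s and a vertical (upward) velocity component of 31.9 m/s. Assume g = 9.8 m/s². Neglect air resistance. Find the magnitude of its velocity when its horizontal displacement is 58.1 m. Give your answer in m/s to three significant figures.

At x = 58.1 m, t = x/vₓ = 58.1/20.90 = 2.780 s.
Vertical velocity there: v_y = v_y0 − g t = 31.90 − 9.80 × 2.780 = 4.657 m/s.
Speed: √(vₓ² + v_y²) = √(20.90² + 4.657²) = 21.41 m/s.

21.4 m/s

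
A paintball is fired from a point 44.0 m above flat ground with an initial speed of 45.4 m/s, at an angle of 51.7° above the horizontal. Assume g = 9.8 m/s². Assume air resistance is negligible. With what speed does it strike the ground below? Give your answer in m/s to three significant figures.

54.1 m/s

Resolve: vₓ = 45.40 cos 51.7° = 28.14 m/s and v_y0 = 45.40 sin 51.7° = 35.63 m/s.
The projectile lands when y = 44.0 + (35.63) t − ½·9.80·t² = 0. Positive root: t = (35.63 + √(35.63² + 2·9.80·44.0)) / 9.80 = (35.63 + 46.17) / 9.80 = 8.347 s.
Vertical velocity at impact: v_y = v_y0 − g t = 35.63 − 9.80 × 8.347 = −46.17 m/s.
Speed: |v| = √(vₓ² + v_y²) = √(28.14² + 46.17²) = 54.07 m/s.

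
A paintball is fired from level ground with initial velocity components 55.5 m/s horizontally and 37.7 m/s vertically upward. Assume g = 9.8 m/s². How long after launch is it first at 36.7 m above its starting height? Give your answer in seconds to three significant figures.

Height y(t) = 37.70 t − 4.900 t² = 36.7 gives 4.900 t² − 37.70 t + 36.7 = 0.
t = [37.70 ± √(37.70² − 2·9.80·36.7)] / 9.80 = (37.70 ± 26.49) / 9.80, so t = 1.143 s or t = 6.550 s.
The first (ascending) time is 1.143 s.

1.14 s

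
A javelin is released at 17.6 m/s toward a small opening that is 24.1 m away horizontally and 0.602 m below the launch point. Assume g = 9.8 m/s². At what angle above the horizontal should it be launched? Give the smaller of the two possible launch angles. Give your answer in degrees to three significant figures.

23.0°

Trajectory: y = x tanθ − g x² (1 + tan²θ)/(2v₀²). With x = 24.1, y = −0.602, v₀ = 17.6, g = 9.80:
9.188 tan²θ − 24.1 tanθ + (8.586) = 0.
tanθ = [24.1 ± √(24.1² − 4 × 9.188 × (8.586))] / (2 × 9.188) = (24.1 ± 16.29) / 18.38, giving tanθ = 0.4252 or 2.198.
θ = 23.03° or 65.54°; the smaller is 23.03°.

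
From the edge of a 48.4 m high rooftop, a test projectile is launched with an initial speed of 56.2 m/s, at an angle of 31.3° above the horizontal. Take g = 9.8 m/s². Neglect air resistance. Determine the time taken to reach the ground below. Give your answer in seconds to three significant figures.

7.31 s

Horizontal component vₓ = 56.20 cos 31.3° = 48.02 m/s; vertical v_y0 = 56.20 sin 31.3° = 29.20 m/s.
Vertical motion (up positive, ground at y = 0): 4.900 t² − (29.20) t − 48.4 = 0, so t = (29.20 + √(29.20² + 2·9.80·48.4)) / 9.80 = (29.20 + 42.44) / 9.80 = 7.310 s.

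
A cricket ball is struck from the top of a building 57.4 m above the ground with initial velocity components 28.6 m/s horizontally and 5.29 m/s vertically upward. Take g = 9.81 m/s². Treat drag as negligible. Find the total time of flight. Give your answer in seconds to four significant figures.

4.002 s

The projectile lands when y = 57.4 + (5.290) t − ½·9.81·t² = 0. Positive root: t = (5.290 + √(5.290² + 2·9.81·57.4)) / 9.81 = (5.290 + 33.97) / 9.81 = 4.002 s.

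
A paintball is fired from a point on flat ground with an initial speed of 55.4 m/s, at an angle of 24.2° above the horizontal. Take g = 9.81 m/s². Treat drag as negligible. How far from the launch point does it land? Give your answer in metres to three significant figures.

234 m

Horizontal component vₓ = 55.40 cos 24.2° = 50.53 m/s; vertical v_y0 = 55.40 sin 24.2° = 22.71 m/s.
Time aloft: T = 2 v_y0 / g = 2 × 22.71 / 9.81 = 4.630 s.
Horizontal distance R = vₓ T = 50.53 × 4.630 = 234.0 m.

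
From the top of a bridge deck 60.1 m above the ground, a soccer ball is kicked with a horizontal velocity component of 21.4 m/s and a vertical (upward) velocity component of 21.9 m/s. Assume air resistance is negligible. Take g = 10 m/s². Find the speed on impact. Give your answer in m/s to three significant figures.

With up positive and y = 0 at the ground: y(t) = 60.1 + (21.90) t − 5.000 t². Setting y = 0 and taking the positive root: t = [21.90 + √(21.90² + 2·10.0·60.1)] / 10.0 = (21.90 + 41.01) / 10.0 = 6.291 s.
Vertical velocity at impact: v_y = v_y0 − g t = 21.90 − 10.0 × 6.291 = −41.01 m/s.
Speed: |v| = √(vₓ² + v_y²) = √(21.40² + 41.01²) = 46.26 m/s.

46.3 m/s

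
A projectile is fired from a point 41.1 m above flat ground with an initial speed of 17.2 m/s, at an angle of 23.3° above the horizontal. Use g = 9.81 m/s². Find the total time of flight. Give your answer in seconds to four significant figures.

Horizontal component vₓ = 17.20 cos 23.3° = 15.80 m/s; vertical v_y0 = 17.20 sin 23.3° = 6.803 m/s.
With up positive and y = 0 at the ground: y(t) = 41.1 + (6.803) t − 4.905 t². Setting y = 0 and taking the positive root: t = [6.803 + √(6.803² + 2·9.81·41.1)] / 9.81 = (6.803 + 29.20) / 9.81 = 3.670 s.

3.670 s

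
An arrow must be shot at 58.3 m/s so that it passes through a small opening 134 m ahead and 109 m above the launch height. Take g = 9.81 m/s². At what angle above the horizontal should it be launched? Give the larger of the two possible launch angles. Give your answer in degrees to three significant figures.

75.3°

Trajectory: y = x tanθ − g x² (1 + tan²θ)/(2v₀²). With x = 134, y = 109, v₀ = 58.3, g = 9.81:
25.91 tan²θ − 134 tanθ + (134.9) = 0.
tanθ = [134 ± √(134² − 4 × 25.91 × (134.9))] / (2 × 25.91) = (134 ± 63.03) / 51.83, giving tanθ = 1.369 or 3.802.
θ = 53.86° or 75.26°; the larger is 75.26°.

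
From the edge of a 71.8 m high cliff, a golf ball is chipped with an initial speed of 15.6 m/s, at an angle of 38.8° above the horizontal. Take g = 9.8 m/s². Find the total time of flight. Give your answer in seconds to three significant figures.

4.95 s

Horizontal component vₓ = 15.60 cos 38.8° = 12.16 m/s; vertical v_y0 = 15.60 sin 38.8° = 9.775 m/s.
With up positive and y = 0 at the ground: y(t) = 71.8 + (9.775) t − 4.900 t². Setting y = 0 and taking the positive root: t = [9.775 + √(9.775² + 2·9.80·71.8)] / 9.80 = (9.775 + 38.77) / 9.80 = 4.953 s.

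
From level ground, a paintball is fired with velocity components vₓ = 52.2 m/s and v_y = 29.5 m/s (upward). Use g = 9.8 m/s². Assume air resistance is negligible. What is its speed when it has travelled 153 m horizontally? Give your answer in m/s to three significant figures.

At x = 153 m, t = x/vₓ = 153/52.20 = 2.931 s.
Vertical velocity there: v_y = v_y0 − g t = 29.50 − 9.80 × 2.931 = 0.7759 m/s.
Speed: √(vₓ² + v_y²) = √(52.20² + 0.7759²) = 52.21 m/s.

52.2 m/s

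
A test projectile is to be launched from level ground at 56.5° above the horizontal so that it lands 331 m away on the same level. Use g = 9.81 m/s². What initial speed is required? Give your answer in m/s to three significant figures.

59.4 m/s

Level-ground range: R = v₀² sin(2θ)/g, so v₀ = √(gR / sin 2θ).
v₀ = √(9.81 × 331 / sin 113.0°) = √(3247 / 0.9205) = √3527.5 = 59.39 m/s.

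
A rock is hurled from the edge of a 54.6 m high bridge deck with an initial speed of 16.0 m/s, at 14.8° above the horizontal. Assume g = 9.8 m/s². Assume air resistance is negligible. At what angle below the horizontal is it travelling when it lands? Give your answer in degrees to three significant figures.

64.9°

Horizontal component vₓ = 16.00 cos 14.8° = 15.47 m/s; vertical v_y0 = 16.00 sin 14.8° = 4.087 m/s.
With up positive and y = 0 at the ground: y(t) = 54.6 + (4.087) t − 4.900 t². Setting y = 0 and taking the positive root: t = [4.087 + √(4.087² + 2·9.80·54.6)] / 9.80 = (4.087 + 32.97) / 9.80 = 3.781 s.
At impact: v_y = v_y0 − g t = −32.97 m/s; vₓ = 15.47 m/s.
Angle below horizontal: arctan(|v_y|/vₓ) = arctan(32.97/15.47) = 64.86°.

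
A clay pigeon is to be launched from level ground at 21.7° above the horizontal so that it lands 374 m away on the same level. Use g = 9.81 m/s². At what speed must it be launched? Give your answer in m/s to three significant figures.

From R = (v₀² / g) sin 2θ: v₀ = √(gR / sin 2θ).
v₀ = √(9.81 × 374 / sin 43.40°) = √(3669 / 0.6871) = √5339.8 = 73.07 m/s.

73.1 m/s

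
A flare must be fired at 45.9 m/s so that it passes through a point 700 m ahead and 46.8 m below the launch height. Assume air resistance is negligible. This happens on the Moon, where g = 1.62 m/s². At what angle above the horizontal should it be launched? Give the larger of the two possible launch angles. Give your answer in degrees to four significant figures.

74.06°

Trajectory: y = x tanθ − g x² (1 + tan²θ)/(2v₀²). With x = 700, y = −46.8, v₀ = 45.9, g = 1.62:
188.4 tan²θ − 700 tanθ + (141.6) = 0.
tanθ = [700 ± √(700² − 4 × 188.4 × (141.6))] / (2 × 188.4) = (700 ± 619.1) / 376.8, giving tanθ = 0.2147 or 3.501.
θ = 12.12° or 74.06°; the larger is 74.06°.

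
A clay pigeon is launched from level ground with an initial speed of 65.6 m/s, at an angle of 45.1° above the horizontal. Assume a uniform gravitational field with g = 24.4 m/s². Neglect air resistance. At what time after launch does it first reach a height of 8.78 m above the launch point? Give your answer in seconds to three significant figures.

0.199 s

Components: vₓ = 65.60 cos 45.1° = 46.31 m/s, v_y0 = 65.60 sin 45.1° = 46.47 m/s.
Set y = v_y0 t − ½ g t² = 8.78: 12.20 t² − 46.47 t + 8.78 = 0.
Quadratic formula: t = (46.47 ± √1730.7) / 24.4 = (46.47 ± 41.60) / 24.4 → t = 0.1994 s or 3.609 s.
The first (ascending) time is 0.1994 s.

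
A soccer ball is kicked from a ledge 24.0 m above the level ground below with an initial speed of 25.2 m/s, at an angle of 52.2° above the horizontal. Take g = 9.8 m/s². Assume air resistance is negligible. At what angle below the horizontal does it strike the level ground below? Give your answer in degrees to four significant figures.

vₓ = 25.20 cos 52.2° = 15.45 m/s; v_y0 = 25.20 sin 52.2° = 19.91 m/s.
Vertical motion (up positive, ground at y = 0): 4.900 t² − (19.91) t − 24.0 = 0, so t = (19.91 + √(19.91² + 2·9.80·24.0)) / 9.80 = (19.91 + 29.44) / 9.80 = 5.036 s.
At impact: v_y = v_y0 − g t = −29.44 m/s; vₓ = 15.45 m/s.
Angle below horizontal: arctan(|v_y|/vₓ) = arctan(29.44/15.45) = 62.32°.

62.32°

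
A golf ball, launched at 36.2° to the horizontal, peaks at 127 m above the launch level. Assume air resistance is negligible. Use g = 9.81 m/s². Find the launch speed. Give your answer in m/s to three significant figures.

84.5 m/s

At the peak v_y = 0, so v_y0 = √(2gH) = √(2 × 9.81 × 127) = 49.92 m/s.
v_y0 = v₀ sin θ ⇒ v₀ = 49.92 / sin 36.2° = 84.52 m/s.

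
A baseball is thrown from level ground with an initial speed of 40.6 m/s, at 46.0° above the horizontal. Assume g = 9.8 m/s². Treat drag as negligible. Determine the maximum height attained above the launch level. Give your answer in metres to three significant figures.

vₓ = 40.60 cos 46.0° = 28.20 m/s; v_y0 = 40.60 sin 46.0° = 29.21 m/s.
At the apex v_y = 0, so H = v_y0²/(2g) = 29.21²/19.60 = 43.52 m.

43.5 m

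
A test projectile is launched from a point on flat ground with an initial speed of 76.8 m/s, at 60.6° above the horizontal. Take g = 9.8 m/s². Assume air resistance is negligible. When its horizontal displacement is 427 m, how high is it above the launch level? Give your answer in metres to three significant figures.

129 m

Horizontal component vₓ = 76.80 cos 60.6° = 37.70 m/s; vertical v_y0 = 76.80 sin 60.6° = 66.91 m/s.
x = vₓ t ⇒ t = 427/37.70 = 11.33 s.
Height: y = v_y0 t − ½ g t² = 66.91 × 11.33 − 4.900 × 11.33² = 757.8 − 628.5 = 129.3 m.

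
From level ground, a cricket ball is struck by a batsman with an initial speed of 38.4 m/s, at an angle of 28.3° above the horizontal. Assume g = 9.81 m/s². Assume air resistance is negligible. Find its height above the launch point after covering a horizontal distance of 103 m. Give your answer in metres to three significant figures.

Horizontal component vₓ = 38.40 cos 28.3° = 33.81 m/s; vertical v_y0 = 38.40 sin 28.3° = 18.20 m/s.
At x = 103 m, t = x/vₓ = 103/33.81 = 3.046 s.
Height: y = v_y0 t − ½ g t² = 18.20 × 3.046 − 4.905 × 3.046² = 55.46 − 45.52 = 9.938 m.

9.94 m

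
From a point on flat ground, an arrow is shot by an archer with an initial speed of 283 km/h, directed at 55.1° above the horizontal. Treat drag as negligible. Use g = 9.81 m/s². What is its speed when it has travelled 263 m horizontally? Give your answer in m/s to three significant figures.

45.5 m/s

Convert: 283 km/h = 283/3.6 = 78.61 m/s.
vₓ = 78.61 cos 55.1° = 44.98 m/s; v_y0 = 78.61 sin 55.1° = 64.47 m/s.
x = vₓ t ⇒ t = 263/44.98 = 5.847 s.
Vertical velocity there: v_y = v_y0 − g t = 64.47 − 9.81 × 5.847 = 7.110 m/s.
Speed: √(vₓ² + v_y²) = √(44.98² + 7.110²) = 45.54 m/s.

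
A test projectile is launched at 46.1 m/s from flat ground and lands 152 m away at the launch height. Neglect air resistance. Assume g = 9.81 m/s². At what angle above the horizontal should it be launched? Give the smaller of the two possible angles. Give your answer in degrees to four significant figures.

22.28°

From R = (v₀²/g) sin 2θ: sin 2θ = 9.81 × 152 / 2125.2 = 0.7016.
2θ = 44.56° or 180° − 44.56° = 135.4°, so θ = 22.28° or 67.72°.
The smaller angle is 22.28°.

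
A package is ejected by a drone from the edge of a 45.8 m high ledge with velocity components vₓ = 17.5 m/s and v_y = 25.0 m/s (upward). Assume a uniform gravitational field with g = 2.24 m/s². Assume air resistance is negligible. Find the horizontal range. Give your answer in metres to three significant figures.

420 m

With up positive and y = 0 at the ground: y(t) = 45.8 + (25.00) t − 1.120 t². Setting y = 0 and taking the positive root: t = [25.00 + √(25.00² + 2·2.24·45.8)] / 2.24 = (25.00 + 28.81) / 2.24 = 24.02 s.
Horizontal distance: R = vₓ t = 17.50 × 24.02 = 420.4 m.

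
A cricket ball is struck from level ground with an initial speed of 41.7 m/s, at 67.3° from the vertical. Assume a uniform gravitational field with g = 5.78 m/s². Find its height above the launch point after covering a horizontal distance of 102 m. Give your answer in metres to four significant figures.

vₓ = 41.70 sin 67.3° = 38.47 m/s; v_y0 = 41.70 cos 67.3° = 16.09 m/s.
x = vₓ t ⇒ t = 102/38.47 = 2.651 s.
Height: y = v_y0 t − ½ g t² = 16.09 × 2.651 − 2.890 × 2.651² = 42.67 − 20.32 = 22.35 m.

22.35 m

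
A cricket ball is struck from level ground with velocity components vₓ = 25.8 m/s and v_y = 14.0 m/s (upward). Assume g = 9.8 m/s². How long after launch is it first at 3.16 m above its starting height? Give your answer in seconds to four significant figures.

Height y(t) = 14.00 t − 4.900 t² = 3.16 gives 4.900 t² − 14.00 t + 3.16 = 0.
Quadratic formula: t = (14.00 ± √134.06) / 9.80 = (14.00 ± 11.58) / 9.80 → t = 0.2471 s or 2.610 s.
The first (ascending) time is 0.2471 s.

0.2471 s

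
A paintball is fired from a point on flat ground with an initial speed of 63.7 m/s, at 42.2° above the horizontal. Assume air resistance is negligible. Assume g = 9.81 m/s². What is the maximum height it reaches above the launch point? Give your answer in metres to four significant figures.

Resolve: vₓ = 63.70 cos 42.2° = 47.19 m/s and v_y0 = 63.70 sin 42.2° = 42.79 m/s.
Maximum height: H = v_y0² / (2g) = 42.79² / (2 × 9.81) = 93.32 m.

93.32 m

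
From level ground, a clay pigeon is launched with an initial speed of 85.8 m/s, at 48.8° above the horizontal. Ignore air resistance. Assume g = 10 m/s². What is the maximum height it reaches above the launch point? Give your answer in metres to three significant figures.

208 m

Components: vₓ = 85.80 cos 48.8° = 56.52 m/s, v_y0 = 85.80 sin 48.8° = 64.56 m/s.
Peak height H = v_y0² / (2g) = 4167.6 / 20.00 = 208.4 m.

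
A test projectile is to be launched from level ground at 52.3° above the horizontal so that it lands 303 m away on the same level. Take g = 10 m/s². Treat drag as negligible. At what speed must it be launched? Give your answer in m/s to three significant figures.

56.0 m/s

From R = (v₀² / g) sin 2θ: v₀ = √(gR / sin 2θ).
v₀ = √(10.0 × 303 / sin 104.6°) = √(3030 / 0.9677) = √3131.1 = 55.96 m/s.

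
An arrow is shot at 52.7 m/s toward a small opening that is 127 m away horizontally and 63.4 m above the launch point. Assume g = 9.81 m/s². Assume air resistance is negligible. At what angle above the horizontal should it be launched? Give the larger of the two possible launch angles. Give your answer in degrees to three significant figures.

Trajectory: y = x tanθ − g x² (1 + tan²θ)/(2v₀²). With x = 127, y = 63.4, v₀ = 52.7, g = 9.81:
28.49 tan²θ − 127 tanθ + (91.89) = 0.
tanθ = [127 ± √(127² − 4 × 28.49 × (91.89))] / (2 × 28.49) = (127 ± 75.23) / 56.97, giving tanθ = 0.9087 or 3.550.
θ = 42.26° or 74.27°; the larger is 74.27°.

74.3°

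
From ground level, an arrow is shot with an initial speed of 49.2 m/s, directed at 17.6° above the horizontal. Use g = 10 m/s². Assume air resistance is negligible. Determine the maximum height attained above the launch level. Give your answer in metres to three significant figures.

vₓ = 49.20 cos 17.6° = 46.90 m/s; v_y0 = 49.20 sin 17.6° = 14.88 m/s.
At the apex v_y = 0, so H = v_y0²/(2g) = 14.88²/20.00 = 11.07 m.

11.1 m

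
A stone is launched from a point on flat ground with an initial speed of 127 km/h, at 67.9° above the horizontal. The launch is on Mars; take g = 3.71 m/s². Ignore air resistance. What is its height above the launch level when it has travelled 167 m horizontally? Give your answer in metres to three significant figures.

118 m

Convert: 127 km/h = 127/3.6 = 35.28 m/s.
vₓ = 35.28 cos 67.9° = 13.27 m/s; v_y0 = 35.28 sin 67.9° = 32.69 m/s.
x = vₓ t ⇒ t = 167/13.27 = 12.58 s.
Height: y = v_y0 t − ½ g t² = 32.69 × 12.58 − 1.855 × 12.58² = 411.3 − 293.7 = 117.6 m.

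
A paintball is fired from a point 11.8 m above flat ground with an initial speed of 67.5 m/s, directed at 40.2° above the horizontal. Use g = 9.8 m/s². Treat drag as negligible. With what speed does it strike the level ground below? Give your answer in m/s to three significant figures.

69.2 m/s

Components: vₓ = 67.50 cos 40.2° = 51.56 m/s, v_y0 = 67.50 sin 40.2° = 43.57 m/s.
Vertical motion (up positive, ground at y = 0): 4.900 t² − (43.57) t − 11.8 = 0, so t = (43.57 + √(43.57² + 2·9.80·11.8)) / 9.80 = (43.57 + 46.15) / 9.80 = 9.155 s.
Vertical velocity at impact: v_y = v_y0 − g t = 43.57 − 9.80 × 9.155 = −46.15 m/s.
Speed: |v| = √(vₓ² + v_y²) = √(51.56² + 46.15²) = 69.19 m/s.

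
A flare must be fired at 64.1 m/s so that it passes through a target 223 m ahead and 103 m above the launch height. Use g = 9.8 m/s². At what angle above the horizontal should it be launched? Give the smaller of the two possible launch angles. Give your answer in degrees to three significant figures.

44.6°

Trajectory: y = x tanθ − g x² (1 + tan²θ)/(2v₀²). With x = 223, y = 103, v₀ = 64.1, g = 9.80:
59.30 tan²θ − 223 tanθ + (162.3) = 0.
tanθ = [223 ± √(223² − 4 × 59.30 × (162.3))] / (2 × 59.30) = (223 ± 106.0) / 118.6, giving tanθ = 0.9868 or 2.773.
θ = 44.62° or 70.17°; the smaller is 44.62°.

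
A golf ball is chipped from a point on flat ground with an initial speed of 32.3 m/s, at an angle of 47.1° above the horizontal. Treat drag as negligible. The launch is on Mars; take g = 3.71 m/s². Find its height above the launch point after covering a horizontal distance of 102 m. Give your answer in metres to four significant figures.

69.84 m

Resolve: vₓ = 32.30 cos 47.1° = 21.99 m/s and v_y0 = 32.30 sin 47.1° = 23.66 m/s.
Time to reach x = 102 m: t = x/vₓ = 102/21.99 = 4.639 s.
Height: y = v_y0 t − ½ g t² = 23.66 × 4.639 − 1.855 × 4.639² = 109.8 − 39.92 = 69.84 m.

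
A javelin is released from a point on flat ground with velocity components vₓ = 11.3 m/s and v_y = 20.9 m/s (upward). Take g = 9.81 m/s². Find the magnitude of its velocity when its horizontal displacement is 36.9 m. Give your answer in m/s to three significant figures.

Time to reach x = 36.9 m: t = x/vₓ = 36.9/11.30 = 3.265 s.
Vertical velocity there: v_y = v_y0 − g t = 20.90 − 9.81 × 3.265 = −11.13 m/s.
Speed: √(vₓ² + v_y²) = √(11.30² + 11.13²) = 15.86 m/s.

15.9 m/s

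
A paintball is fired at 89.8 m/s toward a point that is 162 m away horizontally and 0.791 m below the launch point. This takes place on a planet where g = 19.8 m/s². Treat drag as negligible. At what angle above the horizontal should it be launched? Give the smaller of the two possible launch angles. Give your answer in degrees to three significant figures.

11.4°

Trajectory: y = x tanθ − g x² (1 + tan²θ)/(2v₀²). With x = 162, y = −0.791, v₀ = 89.8, g = 19.8:
32.22 tan²θ − 162 tanθ + (31.43) = 0.
tanθ = [162 ± √(162² − 4 × 32.22 × (31.43))] / (2 × 32.22) = (162 ± 149.0) / 64.44, giving tanθ = 0.2021 or 4.826.
θ = 11.43° or 78.29°; the smaller is 11.43°.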